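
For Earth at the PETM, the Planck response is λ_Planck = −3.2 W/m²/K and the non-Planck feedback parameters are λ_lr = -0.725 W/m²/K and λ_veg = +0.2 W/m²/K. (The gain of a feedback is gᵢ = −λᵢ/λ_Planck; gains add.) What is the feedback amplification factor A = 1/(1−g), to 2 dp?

Convert to gains: g_lr = -0.725/3.2 = -0.2266; g_veg = 0.2/3.2 = 0.0625.
Total gain g = -0.1641.
A = 1/(1 + 0.1641) = 0.86.

0.86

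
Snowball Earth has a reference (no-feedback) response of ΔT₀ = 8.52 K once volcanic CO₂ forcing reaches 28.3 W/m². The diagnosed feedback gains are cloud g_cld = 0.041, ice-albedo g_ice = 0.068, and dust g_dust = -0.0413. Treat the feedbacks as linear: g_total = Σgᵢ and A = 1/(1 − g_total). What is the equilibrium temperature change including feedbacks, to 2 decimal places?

9.14 K

Total gain g = 0.041 + 0.068 − 0.0413 = 0.0677.
Amplification A = 1/(1 − 0.0677) = 1.073.
ΔT = 8.52 × 1.073 = 9.14 K.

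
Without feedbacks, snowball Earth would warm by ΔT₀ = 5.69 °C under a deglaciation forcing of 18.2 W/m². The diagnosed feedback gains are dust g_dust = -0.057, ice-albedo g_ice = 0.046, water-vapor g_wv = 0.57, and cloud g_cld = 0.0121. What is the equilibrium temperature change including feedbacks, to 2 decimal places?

13.27 °C

Total gain g = -0.057 + 0.046 + 0.57 + 0.0121 = 0.5711.
Amplification A = 1/(1 − 0.5711) = 2.332.
ΔT = 5.69 × 2.332 = 13.27 °C.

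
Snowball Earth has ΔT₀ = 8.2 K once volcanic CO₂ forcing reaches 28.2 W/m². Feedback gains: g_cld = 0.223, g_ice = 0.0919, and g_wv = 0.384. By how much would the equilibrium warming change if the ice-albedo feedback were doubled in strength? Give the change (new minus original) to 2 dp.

Original: g = 0.6989, ΔT = 8.2/(1−0.6989) = 27.2335 K.
With doubled ice-albedo: g' = 0.7908, ΔT' = 8.2/(1−0.7908) = 39.1969 K.
Change = 39.1969 − 27.2335 = 11.96 K.

11.96 K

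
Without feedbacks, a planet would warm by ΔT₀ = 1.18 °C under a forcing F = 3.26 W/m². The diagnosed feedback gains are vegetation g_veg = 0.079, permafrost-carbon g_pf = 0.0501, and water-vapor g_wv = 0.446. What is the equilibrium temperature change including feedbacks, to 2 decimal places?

Total gain g = 0.079 + 0.0501 + 0.446 = 0.5751.
Amplification A = 1/(1 − 0.5751) = 2.353.
ΔT = 1.18 × 2.353 = 2.78 °C.

2.78 °C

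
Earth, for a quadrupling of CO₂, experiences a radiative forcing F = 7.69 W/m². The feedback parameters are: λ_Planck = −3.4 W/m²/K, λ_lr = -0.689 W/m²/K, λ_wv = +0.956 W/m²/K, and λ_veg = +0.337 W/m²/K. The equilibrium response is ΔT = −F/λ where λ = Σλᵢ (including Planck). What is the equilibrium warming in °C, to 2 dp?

2.75 °C

Net feedback parameter λ = (−3.4) + (-0.689) + (+0.956) + (+0.337) = -2.796 W/m²/K.
ΔT = −F/λ = −7.69/(-2.796) = 2.75 °C.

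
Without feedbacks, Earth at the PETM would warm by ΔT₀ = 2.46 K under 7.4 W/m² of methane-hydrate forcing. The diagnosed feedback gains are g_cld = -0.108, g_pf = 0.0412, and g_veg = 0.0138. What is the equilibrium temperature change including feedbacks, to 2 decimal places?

Total gain g = -0.108 + 0.0412 + 0.0138 = -0.053.
Amplification A = 1/(1 + 0.053) = 0.9497.
ΔT = 2.46 × 0.9497 = 2.34 K.

2.34 K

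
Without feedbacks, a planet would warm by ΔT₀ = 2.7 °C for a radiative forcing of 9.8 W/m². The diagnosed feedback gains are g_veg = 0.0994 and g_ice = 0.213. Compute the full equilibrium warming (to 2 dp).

Total gain g = 0.0994 + 0.213 = 0.3124.
Amplification A = 1/(1 − 0.3124) = 1.454.
ΔT = 2.7 × 1.454 = 3.93 °C.

3.93 °C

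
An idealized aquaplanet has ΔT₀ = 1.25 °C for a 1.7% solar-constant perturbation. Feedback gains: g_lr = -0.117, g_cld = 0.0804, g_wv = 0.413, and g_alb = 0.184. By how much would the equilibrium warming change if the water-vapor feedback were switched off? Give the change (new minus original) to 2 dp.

Original: g = 0.5604, ΔT = 1.25/(1−0.5604) = 2.8435 °C.
Without water-vapor: g' = 0.1474, ΔT' = 1.25/(1−0.1474) = 1.4661 °C.
Change = 1.4661 − 2.8435 = -1.38 °C.

-1.38 °C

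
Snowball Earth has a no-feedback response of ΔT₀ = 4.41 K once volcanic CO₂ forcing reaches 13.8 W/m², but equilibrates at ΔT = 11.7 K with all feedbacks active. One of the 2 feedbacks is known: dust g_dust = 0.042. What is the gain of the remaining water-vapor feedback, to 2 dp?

Amplification A = ΔT/ΔT₀ = 11.7/4.41 = 2.653.
Total gain g = 1 − 1/A = 1 − 1/2.653 = 0.6231.
The known gain is 0.042.
g_wv = 0.6231 − 0.042 = 0.58.

0.58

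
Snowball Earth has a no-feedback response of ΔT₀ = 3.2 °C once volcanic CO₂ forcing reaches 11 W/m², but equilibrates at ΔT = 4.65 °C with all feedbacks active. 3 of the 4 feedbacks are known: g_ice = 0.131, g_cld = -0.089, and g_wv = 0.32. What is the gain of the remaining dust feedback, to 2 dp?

-0.05

Amplification A = ΔT/ΔT₀ = 4.65/3.2 = 1.453.
Total gain g = 1 − 1/A = 1 − 1/1.453 = 0.3118.
Known gains sum to 0.131 − 0.089 + 0.32 = 0.362.
g_dust = 0.3118 − 0.362 = -0.05.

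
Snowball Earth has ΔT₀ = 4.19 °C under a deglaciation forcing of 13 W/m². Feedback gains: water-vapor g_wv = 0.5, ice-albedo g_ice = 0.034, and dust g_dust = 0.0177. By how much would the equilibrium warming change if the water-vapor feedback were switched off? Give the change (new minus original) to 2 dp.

-4.93 °C

Original: g = 0.5517, ΔT = 4.19/(1−0.5517) = 9.3464 °C.
Without water-vapor: g' = 0.0517, ΔT' = 4.19/(1−0.0517) = 4.4184 °C.
Change = 4.4184 − 9.3464 = -4.93 °C.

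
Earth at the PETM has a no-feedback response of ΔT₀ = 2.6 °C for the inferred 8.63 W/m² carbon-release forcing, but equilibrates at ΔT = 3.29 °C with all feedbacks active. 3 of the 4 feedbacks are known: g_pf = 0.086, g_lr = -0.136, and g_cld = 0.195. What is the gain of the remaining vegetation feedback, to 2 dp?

Amplification A = ΔT/ΔT₀ = 3.29/2.6 = 1.265.
Total gain g = 1 − 1/A = 1 − 1/1.265 = 0.2095.
Known gains sum to 0.086 − 0.136 + 0.195 = 0.145.
g_veg = 0.2095 − 0.145 = 0.06.

0.06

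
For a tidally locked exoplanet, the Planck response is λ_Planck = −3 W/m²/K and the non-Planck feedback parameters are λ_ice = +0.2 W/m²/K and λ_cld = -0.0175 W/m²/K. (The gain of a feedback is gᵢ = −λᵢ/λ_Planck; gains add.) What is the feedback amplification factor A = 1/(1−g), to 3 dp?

1.065

Convert to gains: g_ice = 0.2/3 = 0.06667; g_cld = -0.0175/3 = -0.005833.
Total gain g = 0.060837.
A = 1/(1 − 0.060837) = 1.065.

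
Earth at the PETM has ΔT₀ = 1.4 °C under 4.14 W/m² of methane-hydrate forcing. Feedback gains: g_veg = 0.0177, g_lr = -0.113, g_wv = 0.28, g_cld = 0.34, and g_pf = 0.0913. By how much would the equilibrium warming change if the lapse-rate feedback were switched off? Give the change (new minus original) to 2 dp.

1.52 °C

Original: g = 0.616, ΔT = 1.4/(1−0.616) = 3.6458 °C.
Without lapse-rate: g' = 0.729, ΔT' = 1.4/(1−0.729) = 5.1661 °C.
Change = 5.1661 − 3.6458 = 1.52 °C.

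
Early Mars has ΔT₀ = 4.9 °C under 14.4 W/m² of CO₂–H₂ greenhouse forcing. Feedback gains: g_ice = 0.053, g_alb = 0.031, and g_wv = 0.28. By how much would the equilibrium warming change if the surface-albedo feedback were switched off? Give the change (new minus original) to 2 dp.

-0.36 °C

Original: g = 0.364, ΔT = 4.9/(1−0.364) = 7.7044 °C.
Without surface-albedo: g' = 0.333, ΔT' = 4.9/(1−0.333) = 7.3463 °C.
Change = 7.3463 − 7.7044 = -0.36 °C.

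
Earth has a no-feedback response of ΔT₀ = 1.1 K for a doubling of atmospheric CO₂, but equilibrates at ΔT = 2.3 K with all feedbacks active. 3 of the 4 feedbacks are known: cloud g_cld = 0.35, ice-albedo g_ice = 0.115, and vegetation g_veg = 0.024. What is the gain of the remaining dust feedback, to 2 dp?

Amplification A = ΔT/ΔT₀ = 2.3/1.1 = 2.091.
Total gain g = 1 − 1/A = 1 − 1/2.091 = 0.5218.
Known gains sum to 0.35 + 0.115 + 0.024 = 0.489.
g_dust = 0.5218 − 0.489 = 0.03.

0.03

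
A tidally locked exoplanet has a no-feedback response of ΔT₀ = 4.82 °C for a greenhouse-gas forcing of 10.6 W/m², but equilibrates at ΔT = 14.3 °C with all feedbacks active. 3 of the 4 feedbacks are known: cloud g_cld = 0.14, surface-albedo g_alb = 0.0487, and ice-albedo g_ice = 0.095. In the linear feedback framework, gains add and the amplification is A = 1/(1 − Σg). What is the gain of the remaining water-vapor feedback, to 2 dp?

Amplification A = ΔT/ΔT₀ = 14.3/4.82 = 2.967.
Total gain g = 1 − 1/A = 1 − 1/2.967 = 0.663.
Known gains sum to 0.14 + 0.0487 + 0.095 = 0.2837.
g_wv = 0.663 − 0.2837 = 0.38.

0.38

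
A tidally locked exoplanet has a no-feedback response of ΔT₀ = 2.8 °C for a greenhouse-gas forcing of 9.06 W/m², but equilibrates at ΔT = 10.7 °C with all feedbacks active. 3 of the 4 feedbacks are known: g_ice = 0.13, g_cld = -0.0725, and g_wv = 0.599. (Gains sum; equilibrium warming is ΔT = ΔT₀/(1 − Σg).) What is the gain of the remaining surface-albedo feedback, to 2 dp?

0.08

Amplification A = ΔT/ΔT₀ = 10.7/2.8 = 3.821.
Total gain g = 1 − 1/A = 1 − 1/3.821 = 0.7383.
Known gains sum to 0.13 − 0.0725 + 0.599 = 0.6565.
g_alb = 0.7383 − 0.6565 = 0.08.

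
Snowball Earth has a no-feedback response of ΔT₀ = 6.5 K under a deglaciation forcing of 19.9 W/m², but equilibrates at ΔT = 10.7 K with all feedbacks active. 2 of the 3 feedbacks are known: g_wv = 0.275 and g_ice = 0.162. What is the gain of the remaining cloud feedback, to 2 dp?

Amplification A = ΔT/ΔT₀ = 10.7/6.5 = 1.646.
Total gain g = 1 − 1/A = 1 − 1/1.646 = 0.3925.
Known gains sum to 0.275 + 0.162 = 0.437.
g_cld = 0.3925 − 0.437 = -0.04.

-0.04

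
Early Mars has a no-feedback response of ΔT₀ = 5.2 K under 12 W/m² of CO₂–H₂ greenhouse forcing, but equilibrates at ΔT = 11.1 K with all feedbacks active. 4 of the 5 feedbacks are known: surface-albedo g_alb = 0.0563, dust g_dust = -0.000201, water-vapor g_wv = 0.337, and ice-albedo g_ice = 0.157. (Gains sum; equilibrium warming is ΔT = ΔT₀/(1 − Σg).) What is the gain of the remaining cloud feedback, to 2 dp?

Amplification A = ΔT/ΔT₀ = 11.1/5.2 = 2.135.
Total gain g = 1 − 1/A = 1 − 1/2.135 = 0.5316.
Known gains sum to 0.0563 − 0.000201 + 0.337 + 0.157 = 0.550099.
g_cld = 0.5316 − 0.550099 = -0.02.

-0.02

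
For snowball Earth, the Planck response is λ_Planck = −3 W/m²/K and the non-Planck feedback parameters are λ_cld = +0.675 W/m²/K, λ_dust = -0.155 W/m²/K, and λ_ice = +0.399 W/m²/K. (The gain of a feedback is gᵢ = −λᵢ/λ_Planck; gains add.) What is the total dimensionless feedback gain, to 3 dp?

Convert to gains: g_cld = 0.675/3 = 0.225; g_dust = -0.155/3 = -0.05167; g_ice = 0.399/3 = 0.133.
Total gain g = 0.30633.

0.306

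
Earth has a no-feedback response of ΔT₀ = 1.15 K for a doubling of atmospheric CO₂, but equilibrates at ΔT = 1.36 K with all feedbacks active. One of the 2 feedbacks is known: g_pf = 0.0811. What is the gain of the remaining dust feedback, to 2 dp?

0.07

Amplification A = ΔT/ΔT₀ = 1.36/1.15 = 1.183.
Total gain g = 1 − 1/A = 1 − 1/1.183 = 0.1547.
The known gain is 0.0811.
g_dust = 0.1547 − 0.0811 = 0.07.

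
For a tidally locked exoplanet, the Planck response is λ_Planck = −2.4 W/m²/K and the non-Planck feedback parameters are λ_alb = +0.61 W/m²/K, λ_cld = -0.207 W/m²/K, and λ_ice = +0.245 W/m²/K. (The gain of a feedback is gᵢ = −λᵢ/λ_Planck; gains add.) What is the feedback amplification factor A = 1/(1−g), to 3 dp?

1.370

Convert to gains: g_alb = 0.61/2.4 = 0.2542; g_cld = -0.207/2.4 = -0.08625; g_ice = 0.245/2.4 = 0.1021.
Total gain g = 0.27005.
A = 1/(1 − 0.27005) = 1.370.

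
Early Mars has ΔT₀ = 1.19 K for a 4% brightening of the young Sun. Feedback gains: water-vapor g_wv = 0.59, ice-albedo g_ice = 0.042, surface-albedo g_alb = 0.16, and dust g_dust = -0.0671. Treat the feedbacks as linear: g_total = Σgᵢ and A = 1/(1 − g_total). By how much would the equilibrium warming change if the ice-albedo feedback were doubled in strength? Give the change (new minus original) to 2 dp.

Original: g = 0.7249, ΔT = 1.19/(1−0.7249) = 4.3257 K.
With doubled ice-albedo: g' = 0.7669, ΔT' = 1.19/(1−0.7669) = 5.1051 K.
Change = 5.1051 − 4.3257 = 0.78 K.

0.78 K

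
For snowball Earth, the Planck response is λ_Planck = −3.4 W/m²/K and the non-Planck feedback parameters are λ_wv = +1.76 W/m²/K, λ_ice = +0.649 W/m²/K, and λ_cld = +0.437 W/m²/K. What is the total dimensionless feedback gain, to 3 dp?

Convert to gains: g_wv = 1.76/3.4 = 0.5176; g_ice = 0.649/3.4 = 0.1909; g_cld = 0.437/3.4 = 0.1285.
Total gain g = 0.837.

0.837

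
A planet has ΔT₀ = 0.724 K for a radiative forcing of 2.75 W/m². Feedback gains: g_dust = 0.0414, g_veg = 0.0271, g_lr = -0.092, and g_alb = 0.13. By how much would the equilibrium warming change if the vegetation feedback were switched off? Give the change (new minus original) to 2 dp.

Original: g = 0.1065, ΔT = 0.724/(1−0.1065) = 0.8103 K.
Without vegetation: g' = 0.0794, ΔT' = 0.724/(1−0.0794) = 0.7864 K.
Change = 0.7864 − 0.8103 = -0.02 K.

-0.02 K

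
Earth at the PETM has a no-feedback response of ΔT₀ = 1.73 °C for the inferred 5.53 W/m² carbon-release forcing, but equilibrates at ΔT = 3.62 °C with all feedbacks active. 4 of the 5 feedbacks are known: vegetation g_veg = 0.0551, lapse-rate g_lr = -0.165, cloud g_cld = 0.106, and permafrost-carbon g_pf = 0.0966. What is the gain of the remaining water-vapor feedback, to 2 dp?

0.43

Amplification A = ΔT/ΔT₀ = 3.62/1.73 = 2.092.
Total gain g = 1 − 1/A = 1 − 1/2.092 = 0.522.
Known gains sum to 0.0551 − 0.165 + 0.106 + 0.0966 = 0.0927.
g_wv = 0.522 − 0.0927 = 0.43.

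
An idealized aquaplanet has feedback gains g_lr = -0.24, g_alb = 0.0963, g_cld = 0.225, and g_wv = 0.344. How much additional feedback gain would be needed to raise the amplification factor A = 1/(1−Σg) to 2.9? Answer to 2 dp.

0.23

Current total gain = 0.4253.
Target gain for A = 2.9: g* = 1 − 1/2.9 = 0.6552.
Additional gain needed = 0.6552 − 0.4253 = 0.23.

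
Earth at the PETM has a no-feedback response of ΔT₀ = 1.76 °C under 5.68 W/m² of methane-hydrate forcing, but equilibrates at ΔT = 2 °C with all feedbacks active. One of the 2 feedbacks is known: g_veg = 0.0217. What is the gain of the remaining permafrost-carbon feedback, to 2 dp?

Amplification A = ΔT/ΔT₀ = 2/1.76 = 1.136.
Total gain g = 1 − 1/A = 1 − 1/1.136 = 0.1197.
The known gain is 0.0217.
g_pf = 0.1197 − 0.0217 = 0.10.

0.10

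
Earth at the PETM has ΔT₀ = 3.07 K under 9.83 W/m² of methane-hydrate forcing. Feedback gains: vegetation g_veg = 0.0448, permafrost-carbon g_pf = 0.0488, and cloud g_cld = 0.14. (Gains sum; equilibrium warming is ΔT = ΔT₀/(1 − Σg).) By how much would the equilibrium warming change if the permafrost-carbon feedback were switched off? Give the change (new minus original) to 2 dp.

-0.24 K

Original: g = 0.2336, ΔT = 3.07/(1−0.2336) = 4.0057 K.
Without permafrost-carbon: g' = 0.1848, ΔT' = 3.07/(1−0.1848) = 3.7659 K.
Change = 3.7659 − 4.0057 = -0.24 K.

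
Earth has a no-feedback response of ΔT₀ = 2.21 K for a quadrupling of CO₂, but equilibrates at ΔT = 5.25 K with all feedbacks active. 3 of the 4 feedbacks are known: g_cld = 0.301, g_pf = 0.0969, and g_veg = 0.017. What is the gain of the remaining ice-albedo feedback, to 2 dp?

0.16

Amplification A = ΔT/ΔT₀ = 5.25/2.21 = 2.376.
Total gain g = 1 − 1/A = 1 − 1/2.376 = 0.5791.
Known gains sum to 0.301 + 0.0969 + 0.017 = 0.4149.
g_ice = 0.5791 − 0.4149 = 0.16.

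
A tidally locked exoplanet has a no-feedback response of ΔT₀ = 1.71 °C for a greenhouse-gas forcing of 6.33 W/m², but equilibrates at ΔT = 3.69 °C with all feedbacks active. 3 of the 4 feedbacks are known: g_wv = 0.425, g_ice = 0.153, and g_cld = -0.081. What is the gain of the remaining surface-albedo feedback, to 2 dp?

0.04

Amplification A = ΔT/ΔT₀ = 3.69/1.71 = 2.158.
Total gain g = 1 − 1/A = 1 − 1/2.158 = 0.5366.
Known gains sum to 0.425 + 0.153 − 0.081 = 0.497.
g_alb = 0.5366 − 0.497 = 0.04.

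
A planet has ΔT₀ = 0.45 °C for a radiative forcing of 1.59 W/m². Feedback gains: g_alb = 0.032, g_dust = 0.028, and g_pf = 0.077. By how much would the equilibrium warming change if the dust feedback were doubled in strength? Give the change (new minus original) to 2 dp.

Original: g = 0.137, ΔT = 0.45/(1−0.137) = 0.5214 °C.
With doubled dust: g' = 0.165, ΔT' = 0.45/(1−0.165) = 0.5389 °C.
Change = 0.5389 − 0.5214 = 0.02 °C.

0.02 °C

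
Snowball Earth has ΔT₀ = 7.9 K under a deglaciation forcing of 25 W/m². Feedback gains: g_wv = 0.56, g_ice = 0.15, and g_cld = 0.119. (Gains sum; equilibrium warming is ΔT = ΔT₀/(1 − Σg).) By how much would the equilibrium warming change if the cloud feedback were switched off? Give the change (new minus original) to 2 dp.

Original: g = 0.829, ΔT = 7.9/(1−0.829) = 46.1988 K.
Without cloud: g' = 0.71, ΔT' = 7.9/(1−0.71) = 27.2414 K.
Change = 27.2414 − 46.1988 = -18.96 K.

-18.96 K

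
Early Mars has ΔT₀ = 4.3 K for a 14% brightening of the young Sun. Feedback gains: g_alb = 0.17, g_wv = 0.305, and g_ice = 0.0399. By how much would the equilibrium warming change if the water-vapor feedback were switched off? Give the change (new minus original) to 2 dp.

Original: g = 0.5149, ΔT = 4.3/(1−0.5149) = 8.8642 K.
Without water-vapor: g' = 0.2099, ΔT' = 4.3/(1−0.2099) = 5.4423 K.
Change = 5.4423 − 8.8642 = -3.42 K.

-3.42 K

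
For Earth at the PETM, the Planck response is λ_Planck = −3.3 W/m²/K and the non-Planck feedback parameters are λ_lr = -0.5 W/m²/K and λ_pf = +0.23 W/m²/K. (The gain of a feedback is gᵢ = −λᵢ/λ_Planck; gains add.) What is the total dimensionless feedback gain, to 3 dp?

Convert to gains: g_lr = -0.5/3.3 = -0.1515; g_pf = 0.23/3.3 = 0.0697.
Total gain g = -0.0818.

-0.082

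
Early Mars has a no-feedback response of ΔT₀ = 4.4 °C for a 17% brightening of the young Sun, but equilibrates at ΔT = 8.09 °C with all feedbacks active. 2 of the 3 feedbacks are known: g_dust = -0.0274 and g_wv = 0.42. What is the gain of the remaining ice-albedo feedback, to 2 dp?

0.06

Amplification A = ΔT/ΔT₀ = 8.09/4.4 = 1.839.
Total gain g = 1 − 1/A = 1 − 1/1.839 = 0.4562.
Known gains sum to -0.0274 + 0.42 = 0.3926.
g_ice = 0.4562 − 0.3926 = 0.06.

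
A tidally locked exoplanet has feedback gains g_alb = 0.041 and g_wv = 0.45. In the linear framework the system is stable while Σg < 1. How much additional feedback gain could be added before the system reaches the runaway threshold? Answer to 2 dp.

0.51

Current total gain = 0.041 + 0.45 = 0.491.
Margin to runaway = 1 − 0.491 = 0.51.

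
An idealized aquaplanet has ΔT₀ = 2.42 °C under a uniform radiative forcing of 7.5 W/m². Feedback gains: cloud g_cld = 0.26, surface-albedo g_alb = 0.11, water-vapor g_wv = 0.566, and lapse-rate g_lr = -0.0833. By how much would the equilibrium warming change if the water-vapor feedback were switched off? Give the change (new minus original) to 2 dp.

-13.04 °C

Original: g = 0.8527, ΔT = 2.42/(1−0.8527) = 16.4291 °C.
Without water-vapor: g' = 0.2867, ΔT' = 2.42/(1−0.2867) = 3.3927 °C.
Change = 3.3927 − 16.4291 = -13.04 °C.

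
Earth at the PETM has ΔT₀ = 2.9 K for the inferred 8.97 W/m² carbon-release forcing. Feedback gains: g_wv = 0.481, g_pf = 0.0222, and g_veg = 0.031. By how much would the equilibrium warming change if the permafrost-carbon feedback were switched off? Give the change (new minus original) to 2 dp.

Original: g = 0.5342, ΔT = 2.9/(1−0.5342) = 6.2258 K.
Without permafrost-carbon: g' = 0.512, ΔT' = 2.9/(1−0.512) = 5.9426 K.
Change = 5.9426 − 6.2258 = -0.28 K.

-0.28 K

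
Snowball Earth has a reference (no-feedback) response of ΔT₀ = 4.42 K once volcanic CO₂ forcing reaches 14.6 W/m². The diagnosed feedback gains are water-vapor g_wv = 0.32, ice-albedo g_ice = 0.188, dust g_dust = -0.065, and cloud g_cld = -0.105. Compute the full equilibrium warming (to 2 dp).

Total gain g = 0.32 + 0.188 − 0.065 − 0.105 = 0.338.
Amplification A = 1/(1 − 0.338) = 1.511.
ΔT = 4.42 × 1.511 = 6.68 K.

6.68 K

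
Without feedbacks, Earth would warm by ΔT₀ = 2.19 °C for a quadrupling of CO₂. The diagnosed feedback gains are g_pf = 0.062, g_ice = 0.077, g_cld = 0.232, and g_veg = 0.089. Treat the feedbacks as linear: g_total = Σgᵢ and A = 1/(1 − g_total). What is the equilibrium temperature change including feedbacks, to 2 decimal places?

Total gain g = 0.062 + 0.077 + 0.232 + 0.089 = 0.46.
Amplification A = 1/(1 − 0.46) = 1.852.
ΔT = 2.19 × 1.852 = 4.06 °C.

4.06 °C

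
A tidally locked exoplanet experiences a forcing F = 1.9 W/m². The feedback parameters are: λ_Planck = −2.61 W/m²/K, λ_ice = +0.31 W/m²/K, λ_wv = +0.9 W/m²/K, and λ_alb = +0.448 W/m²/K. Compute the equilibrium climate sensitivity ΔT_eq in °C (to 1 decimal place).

2.0 °C

Net feedback parameter λ = (−2.61) + (+0.31) + (+0.9) + (+0.448) = -0.952 W/m²/K.
ΔT = −F/λ = −1.9/(-0.952) = 2.0 °C.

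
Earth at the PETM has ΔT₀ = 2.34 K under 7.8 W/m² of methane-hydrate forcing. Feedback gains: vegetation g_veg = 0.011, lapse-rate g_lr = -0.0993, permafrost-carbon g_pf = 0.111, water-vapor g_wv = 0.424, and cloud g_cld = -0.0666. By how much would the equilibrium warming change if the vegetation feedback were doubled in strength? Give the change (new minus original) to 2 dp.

0.07 K

Original: g = 0.3801, ΔT = 2.34/(1−0.3801) = 3.7748 K.
With doubled vegetation: g' = 0.3911, ΔT' = 2.34/(1−0.3911) = 3.8430 K.
Change = 3.8430 − 3.7748 = 0.07 K.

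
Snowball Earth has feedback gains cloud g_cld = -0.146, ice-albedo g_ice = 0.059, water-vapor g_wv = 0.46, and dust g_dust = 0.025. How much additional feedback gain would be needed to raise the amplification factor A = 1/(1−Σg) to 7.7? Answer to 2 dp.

Current total gain = 0.398.
Target gain for A = 7.7: g* = 1 − 1/7.7 = 0.8701.
Additional gain needed = 0.8701 − 0.398 = 0.47.

0.47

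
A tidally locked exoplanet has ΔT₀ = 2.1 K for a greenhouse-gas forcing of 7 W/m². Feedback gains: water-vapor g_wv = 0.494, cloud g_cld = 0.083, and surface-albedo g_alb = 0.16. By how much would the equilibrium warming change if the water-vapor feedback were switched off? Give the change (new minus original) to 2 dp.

Original: g = 0.737, ΔT = 2.1/(1−0.737) = 7.9848 K.
Without water-vapor: g' = 0.243, ΔT' = 2.1/(1−0.243) = 2.7741 K.
Change = 2.7741 − 7.9848 = -5.21 K.

-5.21 K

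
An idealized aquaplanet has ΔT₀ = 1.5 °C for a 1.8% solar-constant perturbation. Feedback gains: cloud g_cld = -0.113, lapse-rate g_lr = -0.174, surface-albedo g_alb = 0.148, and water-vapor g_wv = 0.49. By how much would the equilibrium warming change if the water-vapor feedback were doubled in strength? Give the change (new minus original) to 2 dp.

7.12 °C

Original: g = 0.351, ΔT = 1.5/(1−0.351) = 2.3112 °C.
With doubled water-vapor: g' = 0.841, ΔT' = 1.5/(1−0.841) = 9.4340 °C.
Change = 9.4340 − 2.3112 = 7.12 °C.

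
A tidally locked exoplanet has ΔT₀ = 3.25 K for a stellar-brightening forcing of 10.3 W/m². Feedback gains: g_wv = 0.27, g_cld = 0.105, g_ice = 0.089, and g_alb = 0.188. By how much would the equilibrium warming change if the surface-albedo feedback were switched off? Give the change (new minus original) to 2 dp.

Original: g = 0.652, ΔT = 3.25/(1−0.652) = 9.3391 K.
Without surface-albedo: g' = 0.464, ΔT' = 3.25/(1−0.464) = 6.0634 K.
Change = 6.0634 − 9.3391 = -3.28 K.

-3.28 K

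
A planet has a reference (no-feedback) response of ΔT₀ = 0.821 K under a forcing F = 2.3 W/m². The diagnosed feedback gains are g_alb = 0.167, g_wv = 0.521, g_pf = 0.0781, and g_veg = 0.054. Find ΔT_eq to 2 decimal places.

4.56 K

Total gain g = 0.167 + 0.521 + 0.0781 + 0.054 = 0.8201.
Amplification A = 1/(1 − 0.8201) = 5.559.
ΔT = 0.821 × 5.559 = 4.56 K.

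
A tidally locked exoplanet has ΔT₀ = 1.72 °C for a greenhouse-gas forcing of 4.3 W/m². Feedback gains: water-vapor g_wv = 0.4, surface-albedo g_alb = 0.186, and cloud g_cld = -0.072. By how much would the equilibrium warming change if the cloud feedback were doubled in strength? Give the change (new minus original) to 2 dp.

Original: g = 0.514, ΔT = 1.72/(1−0.514) = 3.5391 °C.
With doubled cloud: g' = 0.442, ΔT' = 1.72/(1−0.442) = 3.0824 °C.
Change = 3.0824 − 3.5391 = -0.46 °C.

-0.46 °C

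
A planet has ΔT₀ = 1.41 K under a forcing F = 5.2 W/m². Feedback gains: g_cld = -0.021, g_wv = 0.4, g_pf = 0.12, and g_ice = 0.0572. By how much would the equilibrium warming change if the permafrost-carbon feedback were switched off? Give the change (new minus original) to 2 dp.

-0.68 K

Original: g = 0.5562, ΔT = 1.41/(1−0.5562) = 3.1771 K.
Without permafrost-carbon: g' = 0.4362, ΔT' = 1.41/(1−0.4362) = 2.5009 K.
Change = 2.5009 − 3.1771 = -0.68 K.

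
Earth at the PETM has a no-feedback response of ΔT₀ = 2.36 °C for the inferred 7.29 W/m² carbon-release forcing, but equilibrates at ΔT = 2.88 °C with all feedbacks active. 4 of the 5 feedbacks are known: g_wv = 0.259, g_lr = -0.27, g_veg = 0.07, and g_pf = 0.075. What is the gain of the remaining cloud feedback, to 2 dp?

Amplification A = ΔT/ΔT₀ = 2.88/2.36 = 1.22.
Total gain g = 1 − 1/A = 1 − 1/1.22 = 0.1803.
Known gains sum to 0.259 − 0.27 + 0.07 + 0.075 = 0.134.
g_cld = 0.1803 − 0.134 = 0.05.

0.05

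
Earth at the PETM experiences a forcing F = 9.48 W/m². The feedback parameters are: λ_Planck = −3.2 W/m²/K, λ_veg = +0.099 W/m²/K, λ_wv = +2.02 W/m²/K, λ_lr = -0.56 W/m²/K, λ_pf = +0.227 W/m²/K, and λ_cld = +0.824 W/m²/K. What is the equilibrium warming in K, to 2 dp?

16.07 K

Net feedback parameter λ = (−3.2) + (+0.099) + (+2.02) + (-0.56) + (+0.227) + (+0.824) = -0.59 W/m²/K.
ΔT = −F/λ = −9.48/(-0.59) = 16.07 K.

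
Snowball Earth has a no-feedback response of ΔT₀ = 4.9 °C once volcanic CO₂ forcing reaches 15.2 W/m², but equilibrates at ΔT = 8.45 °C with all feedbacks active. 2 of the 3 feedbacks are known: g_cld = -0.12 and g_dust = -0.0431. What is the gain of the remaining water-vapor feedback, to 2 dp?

0.58

Amplification A = ΔT/ΔT₀ = 8.45/4.9 = 1.724.
Total gain g = 1 − 1/A = 1 − 1/1.724 = 0.42.
Known gains sum to -0.12 − 0.0431 = -0.1631.
g_wv = 0.42 + 0.1631 = 0.58.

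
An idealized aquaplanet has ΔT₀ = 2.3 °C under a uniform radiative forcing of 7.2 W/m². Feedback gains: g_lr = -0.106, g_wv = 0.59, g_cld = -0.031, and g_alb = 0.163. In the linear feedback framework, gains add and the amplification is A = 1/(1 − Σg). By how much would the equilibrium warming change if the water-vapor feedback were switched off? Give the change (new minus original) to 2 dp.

-3.63 °C

Original: g = 0.616, ΔT = 2.3/(1−0.616) = 5.9896 °C.
Without water-vapor: g' = 0.026, ΔT' = 2.3/(1−0.026) = 2.3614 °C.
Change = 2.3614 − 5.9896 = -3.63 °C.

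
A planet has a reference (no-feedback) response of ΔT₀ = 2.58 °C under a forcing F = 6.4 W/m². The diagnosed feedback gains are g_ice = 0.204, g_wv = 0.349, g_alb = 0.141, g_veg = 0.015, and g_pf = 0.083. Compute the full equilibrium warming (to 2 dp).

Total gain g = 0.204 + 0.349 + 0.141 + 0.015 + 0.083 = 0.792.
Amplification A = 1/(1 − 0.792) = 4.808.
ΔT = 2.58 × 4.808 = 12.40 °C.

12.40 °C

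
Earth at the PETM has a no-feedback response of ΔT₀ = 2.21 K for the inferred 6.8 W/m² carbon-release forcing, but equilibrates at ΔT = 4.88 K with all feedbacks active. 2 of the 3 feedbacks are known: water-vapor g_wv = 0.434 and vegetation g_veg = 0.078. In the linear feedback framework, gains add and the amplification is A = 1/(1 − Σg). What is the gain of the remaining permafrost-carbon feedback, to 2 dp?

Amplification A = ΔT/ΔT₀ = 4.88/2.21 = 2.208.
Total gain g = 1 − 1/A = 1 − 1/2.208 = 0.5471.
Known gains sum to 0.434 + 0.078 = 0.512.
g_pf = 0.5471 − 0.512 = 0.04.

0.04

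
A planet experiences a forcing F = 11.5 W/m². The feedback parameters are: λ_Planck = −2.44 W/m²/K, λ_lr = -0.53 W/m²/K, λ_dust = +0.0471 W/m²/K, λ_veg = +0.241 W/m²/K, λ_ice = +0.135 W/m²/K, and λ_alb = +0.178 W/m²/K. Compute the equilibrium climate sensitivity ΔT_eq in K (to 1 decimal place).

Net feedback parameter λ = (−2.44) + (-0.53) + (+0.0471) + (+0.241) + (+0.135) + (+0.178) = -2.3689 W/m²/K.
ΔT = −F/λ = −11.5/(-2.3689) = 4.9 K.

4.9 K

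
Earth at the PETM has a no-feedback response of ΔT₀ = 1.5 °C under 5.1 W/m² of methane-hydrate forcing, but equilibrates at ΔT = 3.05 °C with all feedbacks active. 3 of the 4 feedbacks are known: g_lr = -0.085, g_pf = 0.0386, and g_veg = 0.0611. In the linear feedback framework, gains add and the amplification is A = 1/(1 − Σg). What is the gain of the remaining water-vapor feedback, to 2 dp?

Amplification A = ΔT/ΔT₀ = 3.05/1.5 = 2.033.
Total gain g = 1 − 1/A = 1 − 1/2.033 = 0.5081.
Known gains sum to -0.085 + 0.0386 + 0.0611 = 0.0147.
g_wv = 0.5081 − 0.0147 = 0.49.

0.49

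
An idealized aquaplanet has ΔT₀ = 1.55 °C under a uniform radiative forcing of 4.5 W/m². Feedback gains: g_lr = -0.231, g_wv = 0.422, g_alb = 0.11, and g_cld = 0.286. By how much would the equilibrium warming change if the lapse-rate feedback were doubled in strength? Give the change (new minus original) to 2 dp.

Original: g = 0.587, ΔT = 1.55/(1−0.587) = 3.7530 °C.
With doubled lapse-rate: g' = 0.356, ΔT' = 1.55/(1−0.356) = 2.4068 °C.
Change = 2.4068 − 3.7530 = -1.35 °C.

-1.35 °C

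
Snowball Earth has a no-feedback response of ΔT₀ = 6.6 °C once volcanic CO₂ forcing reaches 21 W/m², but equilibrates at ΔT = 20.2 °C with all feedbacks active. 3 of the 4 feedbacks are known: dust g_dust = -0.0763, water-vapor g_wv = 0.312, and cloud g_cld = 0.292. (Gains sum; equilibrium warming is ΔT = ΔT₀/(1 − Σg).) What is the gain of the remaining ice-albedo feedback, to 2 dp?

0.15

Amplification A = ΔT/ΔT₀ = 20.2/6.6 = 3.061.
Total gain g = 1 − 1/A = 1 − 1/3.061 = 0.6733.
Known gains sum to -0.0763 + 0.312 + 0.292 = 0.5277.
g_ice = 0.6733 − 0.5277 = 0.15.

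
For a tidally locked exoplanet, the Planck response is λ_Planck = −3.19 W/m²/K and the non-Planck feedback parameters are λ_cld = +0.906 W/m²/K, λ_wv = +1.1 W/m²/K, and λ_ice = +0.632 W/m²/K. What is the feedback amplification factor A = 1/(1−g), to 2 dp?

Convert to gains: g_cld = 0.906/3.19 = 0.284; g_wv = 1.1/3.19 = 0.3448; g_ice = 0.632/3.19 = 0.1981.
Total gain g = 0.8269.
A = 1/(1 − 0.8269) = 5.78.

5.78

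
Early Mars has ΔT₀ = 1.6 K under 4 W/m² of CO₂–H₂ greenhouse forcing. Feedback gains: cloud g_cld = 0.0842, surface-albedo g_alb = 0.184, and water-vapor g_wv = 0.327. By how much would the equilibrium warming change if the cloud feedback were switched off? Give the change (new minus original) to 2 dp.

Original: g = 0.5952, ΔT = 1.6/(1−0.5952) = 3.9526 K.
Without cloud: g' = 0.511, ΔT' = 1.6/(1−0.511) = 3.2720 K.
Change = 3.2720 − 3.9526 = -0.68 K.

-0.68 K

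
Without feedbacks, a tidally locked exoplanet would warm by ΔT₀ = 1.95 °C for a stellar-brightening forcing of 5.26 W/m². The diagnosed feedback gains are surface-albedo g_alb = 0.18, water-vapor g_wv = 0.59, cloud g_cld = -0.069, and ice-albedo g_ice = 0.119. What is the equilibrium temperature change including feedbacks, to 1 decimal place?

Total gain g = 0.18 + 0.59 − 0.069 + 0.119 = 0.82.
Amplification A = 1/(1 − 0.82) = 5.556.
ΔT = 1.95 × 5.556 = 10.8 °C.

10.8 °C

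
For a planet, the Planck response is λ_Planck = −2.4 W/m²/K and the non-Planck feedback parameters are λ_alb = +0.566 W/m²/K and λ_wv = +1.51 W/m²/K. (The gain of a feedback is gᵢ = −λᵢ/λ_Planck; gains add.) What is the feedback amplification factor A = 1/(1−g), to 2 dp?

Convert to gains: g_alb = 0.566/2.4 = 0.2358; g_wv = 1.51/2.4 = 0.6292.
Total gain g = 0.865.
A = 1/(1 − 0.865) = 7.41.

7.41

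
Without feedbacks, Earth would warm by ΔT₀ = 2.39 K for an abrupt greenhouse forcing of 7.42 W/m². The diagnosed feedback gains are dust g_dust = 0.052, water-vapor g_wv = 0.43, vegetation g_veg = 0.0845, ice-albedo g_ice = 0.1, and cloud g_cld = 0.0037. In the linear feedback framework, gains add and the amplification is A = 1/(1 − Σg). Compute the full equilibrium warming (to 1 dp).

7.2 K

Total gain g = 0.052 + 0.43 + 0.0845 + 0.1 + 0.0037 = 0.6702.
Amplification A = 1/(1 − 0.6702) = 3.032.
ΔT = 2.39 × 3.032 = 7.2 K.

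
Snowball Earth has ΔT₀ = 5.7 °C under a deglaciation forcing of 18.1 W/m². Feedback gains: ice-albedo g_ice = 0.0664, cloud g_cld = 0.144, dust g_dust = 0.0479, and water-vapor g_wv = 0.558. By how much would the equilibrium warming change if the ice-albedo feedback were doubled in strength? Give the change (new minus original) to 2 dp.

Original: g = 0.8163, ΔT = 5.7/(1−0.8163) = 31.0289 °C.
With doubled ice-albedo: g' = 0.8827, ΔT' = 5.7/(1−0.8827) = 48.5934 °C.
Change = 48.5934 − 31.0289 = 17.56 °C.

17.56 °C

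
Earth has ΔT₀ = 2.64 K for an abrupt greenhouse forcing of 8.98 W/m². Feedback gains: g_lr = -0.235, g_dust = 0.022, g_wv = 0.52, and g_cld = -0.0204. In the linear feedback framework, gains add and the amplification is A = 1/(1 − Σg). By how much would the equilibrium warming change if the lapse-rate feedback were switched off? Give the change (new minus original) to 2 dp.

Original: g = 0.2866, ΔT = 2.64/(1−0.2866) = 3.7006 K.
Without lapse-rate: g' = 0.5216, ΔT' = 2.64/(1−0.5216) = 5.5184 K.
Change = 5.5184 − 3.7006 = 1.82 K.

1.82 K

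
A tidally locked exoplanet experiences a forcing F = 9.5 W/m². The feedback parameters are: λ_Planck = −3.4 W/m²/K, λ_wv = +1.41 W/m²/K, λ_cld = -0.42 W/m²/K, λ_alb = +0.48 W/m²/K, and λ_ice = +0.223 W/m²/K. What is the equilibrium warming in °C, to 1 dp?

5.6 °C

Net feedback parameter λ = (−3.4) + (+1.41) + (-0.42) + (+0.48) + (+0.223) = -1.707 W/m²/K.
ΔT = −F/λ = −9.5/(-1.707) = 5.6 °C.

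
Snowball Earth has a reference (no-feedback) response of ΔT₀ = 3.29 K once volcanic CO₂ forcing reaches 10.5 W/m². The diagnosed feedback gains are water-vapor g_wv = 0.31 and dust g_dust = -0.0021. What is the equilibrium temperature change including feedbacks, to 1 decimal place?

Total gain g = 0.31 − 0.0021 = 0.3079.
Amplification A = 1/(1 − 0.3079) = 1.445.
ΔT = 3.29 × 1.445 = 4.8 K.

4.8 K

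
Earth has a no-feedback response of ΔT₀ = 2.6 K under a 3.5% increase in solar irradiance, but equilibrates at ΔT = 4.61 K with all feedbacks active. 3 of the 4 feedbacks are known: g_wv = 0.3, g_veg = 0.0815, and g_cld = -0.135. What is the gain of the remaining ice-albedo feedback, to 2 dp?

0.19

Amplification A = ΔT/ΔT₀ = 4.61/2.6 = 1.773.
Total gain g = 1 − 1/A = 1 − 1/1.773 = 0.436.
Known gains sum to 0.3 + 0.0815 − 0.135 = 0.2465.
g_ice = 0.436 − 0.2465 = 0.19.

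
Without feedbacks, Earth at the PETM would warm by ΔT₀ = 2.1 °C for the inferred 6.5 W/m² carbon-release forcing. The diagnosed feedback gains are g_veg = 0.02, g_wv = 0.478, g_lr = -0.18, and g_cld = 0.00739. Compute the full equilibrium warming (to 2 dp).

3.11 °C

Total gain g = 0.02 + 0.478 − 0.18 + 0.00739 = 0.32539.
Amplification A = 1/(1 − 0.32539) = 1.482.
ΔT = 2.1 × 1.482 = 3.11 °C.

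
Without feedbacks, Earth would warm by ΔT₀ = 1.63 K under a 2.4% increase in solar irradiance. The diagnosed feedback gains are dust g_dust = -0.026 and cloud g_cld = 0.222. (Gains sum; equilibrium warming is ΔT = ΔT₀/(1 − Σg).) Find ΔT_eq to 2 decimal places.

Total gain g = -0.026 + 0.222 = 0.196.
Amplification A = 1/(1 − 0.196) = 1.244.
ΔT = 1.63 × 1.244 = 2.03 K.

2.03 K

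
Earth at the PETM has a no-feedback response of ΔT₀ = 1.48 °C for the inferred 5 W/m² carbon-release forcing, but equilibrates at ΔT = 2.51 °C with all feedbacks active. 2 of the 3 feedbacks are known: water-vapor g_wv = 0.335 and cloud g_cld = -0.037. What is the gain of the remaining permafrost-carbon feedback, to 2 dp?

Amplification A = ΔT/ΔT₀ = 2.51/1.48 = 1.696.
Total gain g = 1 − 1/A = 1 − 1/1.696 = 0.4104.
Known gains sum to 0.335 − 0.037 = 0.298.
g_pf = 0.4104 − 0.298 = 0.11.

0.11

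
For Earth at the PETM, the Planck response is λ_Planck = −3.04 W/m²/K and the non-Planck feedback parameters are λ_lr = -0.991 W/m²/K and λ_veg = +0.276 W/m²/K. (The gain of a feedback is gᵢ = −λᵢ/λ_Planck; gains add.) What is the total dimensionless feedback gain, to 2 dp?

-0.24

Convert to gains: g_lr = -0.991/3.04 = -0.326; g_veg = 0.276/3.04 = 0.09079.
Total gain g = -0.23521.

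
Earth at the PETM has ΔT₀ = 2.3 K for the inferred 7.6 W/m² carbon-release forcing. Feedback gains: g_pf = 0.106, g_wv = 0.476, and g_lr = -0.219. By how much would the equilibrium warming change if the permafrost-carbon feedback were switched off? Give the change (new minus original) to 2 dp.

-0.52 K

Original: g = 0.363, ΔT = 2.3/(1−0.363) = 3.6107 K.
Without permafrost-carbon: g' = 0.257, ΔT' = 2.3/(1−0.257) = 3.0956 K.
Change = 3.0956 − 3.6107 = -0.52 K.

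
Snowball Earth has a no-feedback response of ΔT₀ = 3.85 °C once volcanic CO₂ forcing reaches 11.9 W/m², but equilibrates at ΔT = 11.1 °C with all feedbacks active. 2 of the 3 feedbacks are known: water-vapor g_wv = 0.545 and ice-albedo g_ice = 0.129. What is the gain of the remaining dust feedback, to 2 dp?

-0.02

Amplification A = ΔT/ΔT₀ = 11.1/3.85 = 2.883.
Total gain g = 1 − 1/A = 1 − 1/2.883 = 0.6531.
Known gains sum to 0.545 + 0.129 = 0.674.
g_dust = 0.6531 − 0.674 = -0.02.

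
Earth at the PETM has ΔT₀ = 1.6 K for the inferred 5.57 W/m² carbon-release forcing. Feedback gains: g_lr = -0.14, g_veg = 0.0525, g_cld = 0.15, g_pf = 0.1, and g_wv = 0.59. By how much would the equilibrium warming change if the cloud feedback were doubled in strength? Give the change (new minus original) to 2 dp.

9.95 K

Original: g = 0.7525, ΔT = 1.6/(1−0.7525) = 6.4646 K.
With doubled cloud: g' = 0.9025, ΔT' = 1.6/(1−0.9025) = 16.4103 K.
Change = 16.4103 − 6.4646 = 9.95 K.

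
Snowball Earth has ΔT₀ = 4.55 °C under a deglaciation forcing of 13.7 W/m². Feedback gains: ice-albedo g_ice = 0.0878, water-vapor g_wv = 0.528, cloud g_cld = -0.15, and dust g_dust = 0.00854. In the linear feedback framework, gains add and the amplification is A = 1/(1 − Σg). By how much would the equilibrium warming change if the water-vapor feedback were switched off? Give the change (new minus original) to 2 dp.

Original: g = 0.47434, ΔT = 4.55/(1−0.47434) = 8.6558 °C.
Without water-vapor: g' = -0.05366, ΔT' = 4.55/(1+0.05366) = 4.3183 °C.
Change = 4.3183 − 8.6558 = -4.34 °C.

-4.34 °C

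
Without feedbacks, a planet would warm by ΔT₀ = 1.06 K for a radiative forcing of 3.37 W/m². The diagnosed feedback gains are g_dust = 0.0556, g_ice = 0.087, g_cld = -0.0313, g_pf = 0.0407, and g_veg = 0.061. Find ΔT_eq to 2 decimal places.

1.35 K

Total gain g = 0.0556 + 0.087 − 0.0313 + 0.0407 + 0.061 = 0.213.
Amplification A = 1/(1 − 0.213) = 1.271.
ΔT = 1.06 × 1.271 = 1.35 K.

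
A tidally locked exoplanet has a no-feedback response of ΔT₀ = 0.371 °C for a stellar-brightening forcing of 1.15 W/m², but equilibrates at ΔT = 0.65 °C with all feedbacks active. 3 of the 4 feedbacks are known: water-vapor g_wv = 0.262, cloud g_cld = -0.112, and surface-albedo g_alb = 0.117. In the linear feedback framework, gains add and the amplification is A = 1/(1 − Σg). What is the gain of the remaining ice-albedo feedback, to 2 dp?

Amplification A = ΔT/ΔT₀ = 0.65/0.371 = 1.752.
Total gain g = 1 − 1/A = 1 − 1/1.752 = 0.4292.
Known gains sum to 0.262 − 0.112 + 0.117 = 0.267.
g_ice = 0.4292 − 0.267 = 0.16.

0.16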